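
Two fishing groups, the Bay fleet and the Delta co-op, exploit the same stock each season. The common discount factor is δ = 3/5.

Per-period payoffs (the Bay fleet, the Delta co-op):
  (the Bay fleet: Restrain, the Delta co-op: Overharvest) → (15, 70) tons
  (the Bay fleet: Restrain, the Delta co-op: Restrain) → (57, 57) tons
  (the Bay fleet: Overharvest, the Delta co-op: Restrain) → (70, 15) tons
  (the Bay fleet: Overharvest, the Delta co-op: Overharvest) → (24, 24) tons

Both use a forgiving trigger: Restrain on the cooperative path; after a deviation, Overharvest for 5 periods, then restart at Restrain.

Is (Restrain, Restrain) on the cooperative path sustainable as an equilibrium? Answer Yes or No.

IC: δ+…+δ^5 ≥ (70−57)/(57−24) = 13/33.
At δ = 3/5: partial sum = 1.3834 ≥ 0.3939. Cooperation sustainable.

Yes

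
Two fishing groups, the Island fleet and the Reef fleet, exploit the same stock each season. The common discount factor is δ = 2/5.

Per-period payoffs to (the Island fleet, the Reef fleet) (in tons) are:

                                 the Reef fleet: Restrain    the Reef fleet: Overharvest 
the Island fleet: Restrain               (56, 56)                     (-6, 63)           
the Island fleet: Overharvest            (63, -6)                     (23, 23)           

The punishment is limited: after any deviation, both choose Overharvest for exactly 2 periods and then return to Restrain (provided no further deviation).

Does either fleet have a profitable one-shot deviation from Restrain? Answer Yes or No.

IC: δ+…+δ^2 ≥ (63−56)/(56−23) = 7/33.
At δ = 2/5: partial sum = 0.5600 ≥ 0.2121. Cooperation sustainable.

No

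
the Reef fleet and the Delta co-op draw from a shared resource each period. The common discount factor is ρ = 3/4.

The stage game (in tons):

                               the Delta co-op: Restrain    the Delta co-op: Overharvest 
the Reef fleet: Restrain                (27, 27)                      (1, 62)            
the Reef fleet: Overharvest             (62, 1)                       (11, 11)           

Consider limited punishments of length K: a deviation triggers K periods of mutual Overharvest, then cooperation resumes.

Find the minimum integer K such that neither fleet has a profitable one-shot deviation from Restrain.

Need Σ_{k=1}^{K} ρ^k ≥ (62−27)/(27−11) = 2.1875 at ρ = 3/4.
At K = 4 the sum is 2.0508 < 2.1875; at K = 5 it is 2.2881 ≥ 2.1875.
So the minimum punishment length is K = 5.

5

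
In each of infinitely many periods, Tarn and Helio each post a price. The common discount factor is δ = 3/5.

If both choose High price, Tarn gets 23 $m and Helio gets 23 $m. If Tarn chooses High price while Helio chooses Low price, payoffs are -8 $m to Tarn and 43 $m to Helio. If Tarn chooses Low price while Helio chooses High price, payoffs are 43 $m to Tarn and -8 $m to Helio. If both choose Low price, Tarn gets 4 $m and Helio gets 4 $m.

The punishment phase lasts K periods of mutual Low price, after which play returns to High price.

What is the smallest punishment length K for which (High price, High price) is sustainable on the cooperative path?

No profitable deviation requires (23−4)(δ+…+δ^K) ≥ 43−23, i.e. δ+…+δ^K ≥ 20/19 ≈ 1.0526.
With δ = 3/5, the partial sums are K=1: 0.6000, K=2: 0.9600, K=3: 1.1760.
K = 3 is the first length at which the sum reaches 1.0526.

3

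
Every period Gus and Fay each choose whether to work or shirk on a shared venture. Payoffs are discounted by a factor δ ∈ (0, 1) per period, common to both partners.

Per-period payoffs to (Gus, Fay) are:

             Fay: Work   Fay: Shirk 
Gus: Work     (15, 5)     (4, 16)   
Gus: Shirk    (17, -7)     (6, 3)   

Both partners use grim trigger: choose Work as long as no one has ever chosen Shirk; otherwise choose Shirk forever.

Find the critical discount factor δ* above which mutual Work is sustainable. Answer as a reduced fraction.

Gus: cooperation gives 15 each period; deviation gives 17 once then 6 forever.
  15/(1−δ) ≥ 17 + 6δ/(1−δ) ⇒ δ ≥ 2/11.
Fay: cooperation gives 5 each period; deviation gives 16 once then 3 forever.
  δ ≥ 11/13.
Both must hold, so the binding constraint is Fay's: δ ≥ 11/13.

11/13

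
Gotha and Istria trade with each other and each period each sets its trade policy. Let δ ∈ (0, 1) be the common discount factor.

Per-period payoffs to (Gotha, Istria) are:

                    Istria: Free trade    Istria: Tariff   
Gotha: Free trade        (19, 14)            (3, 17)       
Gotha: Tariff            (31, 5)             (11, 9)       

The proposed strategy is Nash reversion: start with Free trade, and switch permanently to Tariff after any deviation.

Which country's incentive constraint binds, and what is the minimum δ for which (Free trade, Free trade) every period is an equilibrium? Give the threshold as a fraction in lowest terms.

Gotha's threshold: (31−19)/(31−11) = 3/5.
Istria's threshold: (17−14)/(17−9) = 3/8.
3/5 > 3/8, so Gotha binds and δ* = 3/5.

Gotha; δ ≥ 3/5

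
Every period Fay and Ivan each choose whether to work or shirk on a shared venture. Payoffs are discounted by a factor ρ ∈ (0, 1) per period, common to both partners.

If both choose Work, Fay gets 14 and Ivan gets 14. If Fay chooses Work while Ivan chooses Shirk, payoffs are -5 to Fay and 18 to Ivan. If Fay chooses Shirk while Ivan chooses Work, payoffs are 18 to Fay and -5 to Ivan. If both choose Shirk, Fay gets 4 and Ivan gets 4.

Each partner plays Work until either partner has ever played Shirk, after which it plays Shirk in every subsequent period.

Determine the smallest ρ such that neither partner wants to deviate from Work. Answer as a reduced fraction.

One-period gain from deviating is 18 − 14 = 4. The loss is 14 − 4 = 10 in every subsequent period, with present value 10·ρ/(1−ρ).
Deviation is unprofitable when 10·ρ/(1−ρ) ≥ 4, i.e. ρ/(1−ρ) ≥ 2/5.
Equivalently ρ ≥ 4/(4+10) = 2/7.

2/7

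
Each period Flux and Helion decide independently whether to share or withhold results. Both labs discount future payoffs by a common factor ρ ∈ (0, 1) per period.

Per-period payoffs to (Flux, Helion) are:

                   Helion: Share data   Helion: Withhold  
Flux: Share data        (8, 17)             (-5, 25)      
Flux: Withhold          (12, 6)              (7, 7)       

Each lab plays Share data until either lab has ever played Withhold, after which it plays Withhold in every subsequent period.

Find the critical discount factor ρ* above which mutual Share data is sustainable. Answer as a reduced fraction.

For Flux: deviation gain 12−8 = 4, per-period punishment loss 8−7 = 1. IC gives ρ ≥ 4/5.
For Helion: gain 8, loss 10 per period, so ρ ≥ 8/18 = 4/9.
The tighter constraint is Flux's, so cooperation needs ρ ≥ 4/5.

4/5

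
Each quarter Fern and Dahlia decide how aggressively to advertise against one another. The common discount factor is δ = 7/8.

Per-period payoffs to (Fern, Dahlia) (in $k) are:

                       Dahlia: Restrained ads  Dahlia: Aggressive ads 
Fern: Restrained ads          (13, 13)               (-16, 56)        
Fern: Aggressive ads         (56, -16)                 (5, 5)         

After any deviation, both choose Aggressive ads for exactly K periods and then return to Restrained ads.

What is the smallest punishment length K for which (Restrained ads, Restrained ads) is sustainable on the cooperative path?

Need Σ_{k=1}^{K} δ^k ≥ (56−13)/(13−5) = 5.3750 at δ = 7/8.
At K = 10 the sum is 5.1585 < 5.3750; at K = 11 it is 5.3887 ≥ 5.3750.
So the minimum punishment length is K = 11.

11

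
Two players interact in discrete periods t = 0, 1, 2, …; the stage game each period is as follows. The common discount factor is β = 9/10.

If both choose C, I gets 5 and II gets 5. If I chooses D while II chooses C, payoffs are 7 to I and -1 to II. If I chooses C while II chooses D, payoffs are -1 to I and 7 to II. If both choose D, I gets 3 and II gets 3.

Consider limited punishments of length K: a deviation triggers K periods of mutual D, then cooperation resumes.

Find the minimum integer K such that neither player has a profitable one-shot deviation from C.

2

No profitable deviation requires (5−3)(β+…+β^K) ≥ 7−5, i.e. β+…+β^K ≥ 1 ≈ 1.0000.
With β = 9/10, the partial sums are K=1: 0.9000, K=2: 1.7100.
K = 2 is the first length at which the sum reaches 1.0000.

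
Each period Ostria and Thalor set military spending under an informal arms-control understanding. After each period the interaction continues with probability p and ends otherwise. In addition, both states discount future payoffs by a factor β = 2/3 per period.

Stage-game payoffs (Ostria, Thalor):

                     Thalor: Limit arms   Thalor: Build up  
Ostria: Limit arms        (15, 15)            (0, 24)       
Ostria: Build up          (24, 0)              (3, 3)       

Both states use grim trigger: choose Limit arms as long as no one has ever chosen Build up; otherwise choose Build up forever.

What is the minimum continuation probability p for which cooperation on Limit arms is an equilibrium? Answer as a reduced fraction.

With continuation probability p and discount β, the effective per-period discount factor is βp.
Grim-trigger IC: βp ≥ (24−15)/(24−3) = 3/7.
So p ≥ (3/7)/(2/3) = 9/14.

9/14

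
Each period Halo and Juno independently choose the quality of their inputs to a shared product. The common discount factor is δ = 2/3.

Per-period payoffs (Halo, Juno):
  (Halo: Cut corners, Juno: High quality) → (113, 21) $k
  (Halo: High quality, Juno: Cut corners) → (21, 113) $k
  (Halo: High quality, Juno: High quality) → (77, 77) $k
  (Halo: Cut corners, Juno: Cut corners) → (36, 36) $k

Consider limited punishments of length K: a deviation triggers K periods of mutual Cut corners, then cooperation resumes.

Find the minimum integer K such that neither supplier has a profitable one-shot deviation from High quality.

IC: δ(1−δ^K)/(1−δ) ≥ (113−77)/(77−36) = 36/41.
With δ = 2/3: need 1 − δ^K ≥ 36/41·(1−2/3)/(2/3), i.e. δ^K ≤ 0.5610.
Since (2/3)^1 = 0.6667 and (2/3)^2 = 0.4444, the smallest such K is 2.

2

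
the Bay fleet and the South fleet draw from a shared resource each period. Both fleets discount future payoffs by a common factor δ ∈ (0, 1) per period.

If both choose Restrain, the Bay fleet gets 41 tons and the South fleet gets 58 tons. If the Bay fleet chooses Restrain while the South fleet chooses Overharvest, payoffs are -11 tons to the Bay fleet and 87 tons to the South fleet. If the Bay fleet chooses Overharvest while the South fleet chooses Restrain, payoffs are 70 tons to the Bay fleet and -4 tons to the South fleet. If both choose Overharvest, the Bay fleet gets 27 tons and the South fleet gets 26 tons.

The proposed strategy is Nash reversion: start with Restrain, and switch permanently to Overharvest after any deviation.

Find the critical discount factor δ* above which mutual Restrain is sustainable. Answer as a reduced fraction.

29/43

For the Bay fleet: deviation gain 70−41 = 29, per-period punishment loss 41−27 = 14. IC gives δ ≥ 29/43.
For the South fleet: gain 29, loss 32 per period, so δ ≥ 29/61.
The tighter constraint is the Bay fleet's, so cooperation needs δ ≥ 29/43.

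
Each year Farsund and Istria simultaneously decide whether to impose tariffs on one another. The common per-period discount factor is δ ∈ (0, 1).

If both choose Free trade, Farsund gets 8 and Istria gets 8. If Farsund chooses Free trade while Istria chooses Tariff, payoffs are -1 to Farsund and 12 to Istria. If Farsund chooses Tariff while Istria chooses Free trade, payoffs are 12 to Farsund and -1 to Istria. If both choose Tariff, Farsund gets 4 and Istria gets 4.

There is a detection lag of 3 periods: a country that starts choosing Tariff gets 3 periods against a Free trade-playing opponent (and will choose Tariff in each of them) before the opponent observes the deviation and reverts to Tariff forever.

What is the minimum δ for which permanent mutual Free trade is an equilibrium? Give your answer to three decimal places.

0.794

A deviator earns 12 for 3 periods, then 4 forever; cooperating earns 8 forever. Multiplying the IC by (1−δ):
8 ≥ 12(1−δ^3) + 4δ^3, so 8·δ^3 ≥ 4 and δ^3 ≥ 1/2.
δ ≥ (1/2)^(1/3) ≈ 0.794.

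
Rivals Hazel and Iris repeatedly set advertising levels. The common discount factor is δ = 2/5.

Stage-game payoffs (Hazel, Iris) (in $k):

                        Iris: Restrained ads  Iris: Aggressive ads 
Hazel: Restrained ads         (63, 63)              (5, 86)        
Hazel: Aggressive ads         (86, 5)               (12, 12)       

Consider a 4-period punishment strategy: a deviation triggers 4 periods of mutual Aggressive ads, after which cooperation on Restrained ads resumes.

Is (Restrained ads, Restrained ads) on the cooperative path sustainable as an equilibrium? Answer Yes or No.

Yes

Comparing payoff streams over the 5 periods until play realigns: cooperate → 63(1+δ+…+δ^4); deviate → 86 + 12(δ+…+δ^4).
Cooperation is sustained iff (63−12)(δ+…+δ^4) ≥ 86−63.
δ+…+δ^4 = 2/5·(1−(2/5)^4)/(1−2/5) = 0.6496, and (86−63)/(63−12) = 0.4510.
0.6496 ≥ 0.4510, so cooperation is sustainable.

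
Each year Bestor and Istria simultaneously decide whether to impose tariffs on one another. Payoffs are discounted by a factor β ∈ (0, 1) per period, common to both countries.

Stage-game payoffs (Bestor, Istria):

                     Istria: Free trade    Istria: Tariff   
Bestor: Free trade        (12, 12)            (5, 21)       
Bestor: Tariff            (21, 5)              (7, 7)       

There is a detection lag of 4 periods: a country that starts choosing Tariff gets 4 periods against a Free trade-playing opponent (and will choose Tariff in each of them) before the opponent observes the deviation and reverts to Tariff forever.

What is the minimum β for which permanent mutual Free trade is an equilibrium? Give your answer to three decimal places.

0.895

The best deviation is to choose Tariff for all 4 undetected periods, earning 21 each, then 7 forever once detected.
Deviation value: 21(1−β^4)/(1−β) + 7β^4/(1−β); cooperation value: 12/(1−β).
IC: 12 ≥ 21(1−β^4) + 7β^4 = 21 − 14β^4.
So β^4 ≥ 9/14, giving β ≥ (9/14)^(1/4) ≈ 0.895.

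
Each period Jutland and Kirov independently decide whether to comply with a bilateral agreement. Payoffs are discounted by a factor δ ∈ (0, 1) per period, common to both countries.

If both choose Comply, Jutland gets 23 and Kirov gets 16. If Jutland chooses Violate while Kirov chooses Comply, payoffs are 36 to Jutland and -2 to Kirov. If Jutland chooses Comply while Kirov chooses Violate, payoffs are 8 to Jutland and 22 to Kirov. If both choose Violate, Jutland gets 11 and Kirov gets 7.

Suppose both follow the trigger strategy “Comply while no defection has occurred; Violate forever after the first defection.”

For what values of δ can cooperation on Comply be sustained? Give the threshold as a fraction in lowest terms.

For Jutland: deviation gain 36−23 = 13, per-period punishment loss 23−11 = 12. IC gives δ ≥ 13/25.
For Kirov: gain 6, loss 9 per period, so δ ≥ 6/15 = 2/5.
The tighter constraint is Jutland's, so cooperation needs δ ≥ 13/25.

13/25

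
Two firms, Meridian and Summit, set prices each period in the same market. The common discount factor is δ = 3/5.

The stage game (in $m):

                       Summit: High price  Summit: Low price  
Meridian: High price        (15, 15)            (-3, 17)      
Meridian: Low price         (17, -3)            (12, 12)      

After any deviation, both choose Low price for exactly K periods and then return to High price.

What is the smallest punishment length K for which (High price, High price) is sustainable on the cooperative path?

2

IC: δ(1−δ^K)/(1−δ) ≥ (17−15)/(15−12) = 2/3.
With δ = 3/5: need 1 − δ^K ≥ 2/3·(1−3/5)/(3/5), i.e. δ^K ≤ 0.5556.
Since (3/5)^1 = 0.6000 and (3/5)^2 = 0.3600, the smallest such K is 2.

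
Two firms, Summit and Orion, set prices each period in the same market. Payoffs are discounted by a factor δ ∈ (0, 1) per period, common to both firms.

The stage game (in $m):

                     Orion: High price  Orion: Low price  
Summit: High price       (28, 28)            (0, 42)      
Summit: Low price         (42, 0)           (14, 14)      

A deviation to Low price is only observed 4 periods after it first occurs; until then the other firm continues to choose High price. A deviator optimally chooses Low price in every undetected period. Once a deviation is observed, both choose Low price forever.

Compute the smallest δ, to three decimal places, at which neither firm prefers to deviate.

0.841

Deviating for the 4 undetected periods gains 42−28 = 14 per period over cooperation, then loses 28−14 = 14 per period forever once punishment starts.
Gain: 14(1 + δ + … + δ^3); loss: 14·δ^4/(1−δ).
No profitable deviation ⇔ 14(1−δ^4) ≤ 14·δ^4, i.e. δ^4 ≥ 14/(14+14) = 1/2.
Hence δ ≥ (1/2)^(1/4) ≈ 0.841.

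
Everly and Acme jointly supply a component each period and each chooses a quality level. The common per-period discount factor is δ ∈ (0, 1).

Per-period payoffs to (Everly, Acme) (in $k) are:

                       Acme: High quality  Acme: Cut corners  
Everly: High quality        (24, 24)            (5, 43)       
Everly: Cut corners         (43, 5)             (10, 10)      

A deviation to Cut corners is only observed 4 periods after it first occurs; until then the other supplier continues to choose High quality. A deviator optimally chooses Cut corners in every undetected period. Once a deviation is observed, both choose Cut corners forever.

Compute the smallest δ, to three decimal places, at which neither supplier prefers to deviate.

A deviator earns 43 for 4 periods, then 10 forever; cooperating earns 24 forever. Multiplying the IC by (1−δ):
24 ≥ 43(1−δ^4) + 10δ^4, so 33·δ^4 ≥ 19 and δ^4 ≥ 19/33.
δ ≥ (19/33)^(1/4) ≈ 0.871.

0.871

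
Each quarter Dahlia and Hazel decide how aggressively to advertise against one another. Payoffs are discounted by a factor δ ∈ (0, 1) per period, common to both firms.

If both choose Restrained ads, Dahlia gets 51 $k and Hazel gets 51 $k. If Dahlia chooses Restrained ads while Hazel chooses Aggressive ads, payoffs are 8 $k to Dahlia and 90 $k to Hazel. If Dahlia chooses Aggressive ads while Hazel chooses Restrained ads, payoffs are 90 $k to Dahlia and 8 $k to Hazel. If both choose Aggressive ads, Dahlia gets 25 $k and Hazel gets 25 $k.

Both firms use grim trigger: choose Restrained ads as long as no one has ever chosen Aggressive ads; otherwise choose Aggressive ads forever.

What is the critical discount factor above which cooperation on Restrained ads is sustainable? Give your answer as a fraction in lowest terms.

Under grim trigger the critical discount factor is (T−C)/(T−P) with T = 90, C = 51, P = 25.
δ* = (90−51)/(90−25) = 39/65 = 3/5.

3/5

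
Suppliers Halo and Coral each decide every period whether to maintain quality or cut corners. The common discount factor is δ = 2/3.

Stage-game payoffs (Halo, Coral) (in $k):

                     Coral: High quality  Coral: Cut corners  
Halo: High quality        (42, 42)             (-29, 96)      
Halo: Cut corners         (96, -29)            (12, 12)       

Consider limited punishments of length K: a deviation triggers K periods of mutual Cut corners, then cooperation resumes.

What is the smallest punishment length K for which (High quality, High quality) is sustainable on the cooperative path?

No profitable deviation requires (42−12)(δ+…+δ^K) ≥ 96−42, i.e. δ+…+δ^K ≥ 9/5 ≈ 1.8000.
With δ = 2/3, the partial sums are K=1: 0.6667, K=2: 1.1111, K=3: 1.4074, K=4: 1.6049, K=5: 1.7366, K=6: 1.8244.
K = 6 is the first length at which the sum reaches 1.8000.

6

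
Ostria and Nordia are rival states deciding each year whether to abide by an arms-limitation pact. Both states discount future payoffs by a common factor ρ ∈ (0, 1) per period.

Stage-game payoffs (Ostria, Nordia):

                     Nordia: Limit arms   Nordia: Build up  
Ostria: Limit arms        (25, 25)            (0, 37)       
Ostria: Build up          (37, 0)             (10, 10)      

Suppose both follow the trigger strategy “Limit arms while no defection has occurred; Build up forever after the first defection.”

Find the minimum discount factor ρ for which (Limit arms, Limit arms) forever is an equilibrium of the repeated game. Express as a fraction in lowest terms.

Cooperation forever yields 25 each period: 25/(1−ρ).
Deviating yields 37 once, then 10 forever: 37 + 10ρ/(1−ρ).
No profitable deviation requires 25/(1−ρ) ≥ 37 + 10ρ/(1−ρ).
Multiplying by (1−ρ): 25 ≥ 37(1−ρ) + 10ρ = 37 − 27ρ.
So 27ρ ≥ 12, i.e. ρ ≥ 12/27 = 4/9.

4/9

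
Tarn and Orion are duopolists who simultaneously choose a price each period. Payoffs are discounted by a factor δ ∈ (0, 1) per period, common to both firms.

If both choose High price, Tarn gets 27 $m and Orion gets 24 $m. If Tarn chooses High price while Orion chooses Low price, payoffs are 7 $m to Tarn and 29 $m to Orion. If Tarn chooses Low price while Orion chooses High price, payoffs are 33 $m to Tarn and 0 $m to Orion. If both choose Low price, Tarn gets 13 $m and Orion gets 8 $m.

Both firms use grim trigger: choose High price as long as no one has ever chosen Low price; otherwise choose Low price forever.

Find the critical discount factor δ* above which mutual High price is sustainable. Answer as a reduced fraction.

Tarn: cooperation gives 27 each period; deviation gives 33 once then 13 forever.
  27/(1−δ) ≥ 33 + 13δ/(1−δ) ⇒ δ ≥ 6/20 = 3/10.
Orion: cooperation gives 24 each period; deviation gives 29 once then 8 forever.
  δ ≥ 5/21.
Both must hold, so the binding constraint is Tarn's: δ ≥ 3/10.

3/10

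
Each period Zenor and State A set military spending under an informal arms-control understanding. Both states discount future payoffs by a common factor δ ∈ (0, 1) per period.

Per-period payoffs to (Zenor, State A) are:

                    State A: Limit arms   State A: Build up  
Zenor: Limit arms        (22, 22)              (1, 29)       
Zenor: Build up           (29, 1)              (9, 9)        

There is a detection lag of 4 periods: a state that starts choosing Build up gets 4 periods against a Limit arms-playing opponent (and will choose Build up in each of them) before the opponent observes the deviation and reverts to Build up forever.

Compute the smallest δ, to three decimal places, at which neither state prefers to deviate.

0.769

The best deviation is to choose Build up for all 4 undetected periods, earning 29 each, then 9 forever once detected.
Deviation value: 29(1−δ^4)/(1−δ) + 9δ^4/(1−δ); cooperation value: 22/(1−δ).
IC: 22 ≥ 29(1−δ^4) + 9δ^4 = 29 − 20δ^4.
So δ^4 ≥ 7/20, giving δ ≥ (7/20)^(1/4) ≈ 0.769.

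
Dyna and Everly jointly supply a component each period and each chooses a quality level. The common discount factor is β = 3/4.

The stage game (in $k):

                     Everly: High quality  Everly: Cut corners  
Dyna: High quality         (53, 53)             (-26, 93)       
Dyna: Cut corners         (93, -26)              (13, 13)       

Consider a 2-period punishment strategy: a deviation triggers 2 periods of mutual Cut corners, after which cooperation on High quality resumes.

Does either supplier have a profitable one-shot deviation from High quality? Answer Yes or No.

No

Comparing payoff streams over the 3 periods until play realigns: cooperate → 53(1+β+…+β^2); deviate → 93 + 13(β+…+β^2).
Cooperation is sustained iff (53−13)(β+…+β^2) ≥ 93−53.
β+…+β^2 = 3/4·(1−(3/4)^2)/(1−3/4) = 1.3125, and (93−53)/(53−13) = 1.0000.
1.3125 ≥ 1.0000, so cooperation is sustainable.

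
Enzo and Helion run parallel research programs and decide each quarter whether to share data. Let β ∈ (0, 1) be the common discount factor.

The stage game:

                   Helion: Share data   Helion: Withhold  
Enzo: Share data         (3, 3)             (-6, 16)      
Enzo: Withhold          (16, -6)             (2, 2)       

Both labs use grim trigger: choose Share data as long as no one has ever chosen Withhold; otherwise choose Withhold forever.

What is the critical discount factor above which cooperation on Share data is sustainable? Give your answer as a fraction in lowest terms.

13/14

Cooperation forever yields 3 each period: 3/(1−β).
Deviating yields 16 once, then 2 forever: 16 + 2β/(1−β).
No profitable deviation requires 3/(1−β) ≥ 16 + 2β/(1−β).
Multiplying by (1−β): 3 ≥ 16(1−β) + 2β = 16 − 14β.
So 14β ≥ 13, i.e. β ≥ 13/14.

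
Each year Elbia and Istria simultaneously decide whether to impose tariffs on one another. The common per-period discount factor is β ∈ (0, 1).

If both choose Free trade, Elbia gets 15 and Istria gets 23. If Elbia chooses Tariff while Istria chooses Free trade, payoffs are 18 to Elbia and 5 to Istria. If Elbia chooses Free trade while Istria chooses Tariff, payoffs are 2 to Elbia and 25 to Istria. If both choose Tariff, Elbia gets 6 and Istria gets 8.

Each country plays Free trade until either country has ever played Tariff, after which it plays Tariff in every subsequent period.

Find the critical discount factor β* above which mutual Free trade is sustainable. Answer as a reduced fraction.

Elbia: cooperation gives 15 each period; deviation gives 18 once then 6 forever.
  15/(1−β) ≥ 18 + 6β/(1−β) ⇒ β ≥ 3/12 = 1/4.
Istria: cooperation gives 23 each period; deviation gives 25 once then 8 forever.
  β ≥ 2/17.
Both must hold, so the binding constraint is Elbia's: β ≥ 1/4.

1/4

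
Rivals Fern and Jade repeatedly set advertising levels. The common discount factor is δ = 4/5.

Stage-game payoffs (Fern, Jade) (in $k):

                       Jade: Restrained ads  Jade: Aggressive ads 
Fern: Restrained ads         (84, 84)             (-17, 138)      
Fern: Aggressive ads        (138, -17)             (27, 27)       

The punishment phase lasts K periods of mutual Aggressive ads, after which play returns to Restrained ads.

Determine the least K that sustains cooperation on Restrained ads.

No profitable deviation requires (84−27)(δ+…+δ^K) ≥ 138−84, i.e. δ+…+δ^K ≥ 18/19 ≈ 0.9474.
With δ = 4/5, the partial sums are K=1: 0.8000, K=2: 1.4400.
K = 2 is the first length at which the sum reaches 0.9474.

2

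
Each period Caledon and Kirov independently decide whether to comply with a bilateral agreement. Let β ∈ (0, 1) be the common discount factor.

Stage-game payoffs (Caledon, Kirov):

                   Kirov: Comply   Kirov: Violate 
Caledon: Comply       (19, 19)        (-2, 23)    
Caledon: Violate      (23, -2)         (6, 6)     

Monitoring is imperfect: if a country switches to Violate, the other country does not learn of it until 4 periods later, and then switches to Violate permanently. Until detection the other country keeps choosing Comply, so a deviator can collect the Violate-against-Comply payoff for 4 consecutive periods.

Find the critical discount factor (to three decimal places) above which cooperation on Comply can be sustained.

The best deviation is to choose Violate for all 4 undetected periods, earning 23 each, then 6 forever once detected.
Deviation value: 23(1−β^4)/(1−β) + 6β^4/(1−β); cooperation value: 19/(1−β).
IC: 19 ≥ 23(1−β^4) + 6β^4 = 23 − 17β^4.
So β^4 ≥ 4/17, giving β ≥ (4/17)^(1/4) ≈ 0.696.

0.696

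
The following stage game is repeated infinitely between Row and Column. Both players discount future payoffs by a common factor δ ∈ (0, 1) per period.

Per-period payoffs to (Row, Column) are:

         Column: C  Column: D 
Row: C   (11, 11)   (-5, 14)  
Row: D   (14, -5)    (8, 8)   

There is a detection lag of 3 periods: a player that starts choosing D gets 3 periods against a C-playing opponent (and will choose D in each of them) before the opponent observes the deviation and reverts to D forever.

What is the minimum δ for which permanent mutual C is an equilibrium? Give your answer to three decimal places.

A deviator earns 14 for 3 periods, then 8 forever; cooperating earns 11 forever. Multiplying the IC by (1−δ):
11 ≥ 14(1−δ^3) + 8δ^3, so 6·δ^3 ≥ 3 and δ^3 ≥ 1/2.
δ ≥ (1/2)^(1/3) ≈ 0.794.

0.794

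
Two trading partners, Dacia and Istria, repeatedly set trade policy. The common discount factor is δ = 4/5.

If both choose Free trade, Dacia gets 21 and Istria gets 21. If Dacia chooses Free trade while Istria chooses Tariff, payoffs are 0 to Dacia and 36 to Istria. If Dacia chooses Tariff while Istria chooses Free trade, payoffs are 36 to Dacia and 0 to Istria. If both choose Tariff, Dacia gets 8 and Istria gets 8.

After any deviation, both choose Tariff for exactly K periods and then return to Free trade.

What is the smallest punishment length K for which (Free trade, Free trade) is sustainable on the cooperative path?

Need Σ_{k=1}^{K} δ^k ≥ (36−21)/(21−8) = 1.1538 at δ = 4/5.
At K = 1 the sum is 0.8000 < 1.1538; at K = 2 it is 1.4400 ≥ 1.1538.
So the minimum punishment length is K = 2.

2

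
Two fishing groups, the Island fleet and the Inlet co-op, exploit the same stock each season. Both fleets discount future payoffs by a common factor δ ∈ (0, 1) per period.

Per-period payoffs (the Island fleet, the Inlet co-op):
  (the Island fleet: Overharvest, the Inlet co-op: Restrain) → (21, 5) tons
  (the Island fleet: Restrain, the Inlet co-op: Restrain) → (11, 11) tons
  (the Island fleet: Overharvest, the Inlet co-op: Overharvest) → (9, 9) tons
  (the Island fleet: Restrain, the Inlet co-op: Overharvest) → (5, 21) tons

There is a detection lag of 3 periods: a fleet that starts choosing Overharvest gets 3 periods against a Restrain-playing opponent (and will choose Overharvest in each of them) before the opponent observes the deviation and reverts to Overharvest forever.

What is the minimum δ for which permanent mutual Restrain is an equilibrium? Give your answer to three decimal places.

Deviating for the 3 undetected periods gains 21−11 = 10 per period over cooperation, then loses 11−9 = 2 per period forever once punishment starts.
Gain: 10(1 + δ + … + δ^2); loss: 2·δ^3/(1−δ).
No profitable deviation ⇔ 10(1−δ^3) ≤ 2·δ^3, i.e. δ^3 ≥ 10/(10+2) = 5/6.
Hence δ ≥ (5/6)^(1/3) ≈ 0.941.

0.941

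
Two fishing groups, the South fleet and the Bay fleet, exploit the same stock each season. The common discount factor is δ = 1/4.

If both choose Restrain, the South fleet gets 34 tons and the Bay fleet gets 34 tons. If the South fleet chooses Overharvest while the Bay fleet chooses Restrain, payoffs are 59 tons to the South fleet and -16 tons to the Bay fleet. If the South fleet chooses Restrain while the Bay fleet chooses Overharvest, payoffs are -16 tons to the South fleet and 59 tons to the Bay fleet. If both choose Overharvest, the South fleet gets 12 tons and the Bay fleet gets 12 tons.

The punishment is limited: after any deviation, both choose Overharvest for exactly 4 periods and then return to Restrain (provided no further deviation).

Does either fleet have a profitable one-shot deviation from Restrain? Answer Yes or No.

Yes

A one-shot deviation gives 59 now, then 12 for 4 periods, then back to 34.
Gain from deviating: (59−34) today; loss: (34−12) in each of the next 4 periods.
No-deviation condition: (34−12)(δ+…+δ^4) ≥ 59−34, i.e. δ+…+δ^4 ≥ 25/22.
At δ = 1/4: δ+…+δ^4 = 0.3320 < 1.1364.
So cooperation is not sustainable.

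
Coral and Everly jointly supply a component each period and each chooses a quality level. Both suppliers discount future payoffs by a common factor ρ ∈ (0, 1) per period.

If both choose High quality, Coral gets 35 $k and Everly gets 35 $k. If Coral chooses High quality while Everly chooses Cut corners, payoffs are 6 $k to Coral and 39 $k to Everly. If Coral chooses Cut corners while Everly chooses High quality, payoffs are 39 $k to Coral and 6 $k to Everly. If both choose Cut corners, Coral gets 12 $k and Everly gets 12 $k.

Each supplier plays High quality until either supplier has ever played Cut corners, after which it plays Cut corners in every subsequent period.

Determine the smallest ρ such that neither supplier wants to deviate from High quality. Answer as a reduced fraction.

4/27

Cooperation forever yields 35 each period: 35/(1−ρ).
Deviating yields 39 once, then 12 forever: 39 + 12ρ/(1−ρ).
No profitable deviation requires 35/(1−ρ) ≥ 39 + 12ρ/(1−ρ).
Multiplying by (1−ρ): 35 ≥ 39(1−ρ) + 12ρ = 39 − 27ρ.
So 27ρ ≥ 4, i.e. ρ ≥ 4/27.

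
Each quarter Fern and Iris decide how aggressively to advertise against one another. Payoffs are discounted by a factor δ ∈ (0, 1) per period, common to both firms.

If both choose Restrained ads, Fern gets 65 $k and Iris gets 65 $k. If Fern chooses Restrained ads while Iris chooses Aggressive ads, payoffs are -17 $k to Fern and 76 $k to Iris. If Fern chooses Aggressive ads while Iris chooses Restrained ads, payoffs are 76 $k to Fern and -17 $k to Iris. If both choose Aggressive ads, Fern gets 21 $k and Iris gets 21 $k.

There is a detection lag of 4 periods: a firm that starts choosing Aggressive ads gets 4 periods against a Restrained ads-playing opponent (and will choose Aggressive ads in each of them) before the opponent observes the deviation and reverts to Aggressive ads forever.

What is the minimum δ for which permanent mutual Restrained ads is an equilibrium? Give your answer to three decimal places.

The best deviation is to choose Aggressive ads for all 4 undetected periods, earning 76 each, then 21 forever once detected.
Deviation value: 76(1−δ^4)/(1−δ) + 21δ^4/(1−δ); cooperation value: 65/(1−δ).
IC: 65 ≥ 76(1−δ^4) + 21δ^4 = 76 − 55δ^4.
So δ^4 ≥ 11/55 = 1/5, giving δ ≥ (1/5)^(1/4) ≈ 0.669.

0.669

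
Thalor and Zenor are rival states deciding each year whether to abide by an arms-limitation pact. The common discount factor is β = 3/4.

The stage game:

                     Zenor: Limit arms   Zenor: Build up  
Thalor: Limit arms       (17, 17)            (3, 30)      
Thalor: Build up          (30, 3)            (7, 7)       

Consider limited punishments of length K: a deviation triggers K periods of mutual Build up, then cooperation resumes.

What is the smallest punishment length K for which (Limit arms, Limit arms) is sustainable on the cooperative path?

2

No profitable deviation requires (17−7)(β+…+β^K) ≥ 30−17, i.e. β+…+β^K ≥ 13/10 ≈ 1.3000.
With β = 3/4, the partial sums are K=1: 0.7500, K=2: 1.3125.
K = 2 is the first length at which the sum reaches 1.3000.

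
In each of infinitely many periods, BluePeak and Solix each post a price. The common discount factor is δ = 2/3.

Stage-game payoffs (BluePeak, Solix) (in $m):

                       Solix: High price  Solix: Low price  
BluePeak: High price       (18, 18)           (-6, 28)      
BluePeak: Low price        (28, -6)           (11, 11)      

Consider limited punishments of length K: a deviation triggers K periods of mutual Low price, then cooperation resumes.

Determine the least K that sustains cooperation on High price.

Need Σ_{k=1}^{K} δ^k ≥ (28−18)/(18−11) = 1.4286 at δ = 2/3.
At K = 3 the sum is 1.4074 < 1.4286; at K = 4 it is 1.6049 ≥ 1.4286.
So the minimum punishment length is K = 4.

4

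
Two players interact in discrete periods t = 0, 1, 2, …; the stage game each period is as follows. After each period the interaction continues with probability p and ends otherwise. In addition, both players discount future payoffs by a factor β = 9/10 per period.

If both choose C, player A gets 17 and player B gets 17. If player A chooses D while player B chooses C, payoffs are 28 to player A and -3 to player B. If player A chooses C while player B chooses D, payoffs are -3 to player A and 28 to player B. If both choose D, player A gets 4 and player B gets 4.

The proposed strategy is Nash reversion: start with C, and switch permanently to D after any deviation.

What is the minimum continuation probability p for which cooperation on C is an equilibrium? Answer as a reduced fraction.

Expected continuation weight on next period's payoff is β·p = 9/10·p, which plays the role of the discount factor.
Cooperation requires 9/10·p ≥ (28−17)/(28−4) = 11/24, hence p ≥ 55/108.

55/108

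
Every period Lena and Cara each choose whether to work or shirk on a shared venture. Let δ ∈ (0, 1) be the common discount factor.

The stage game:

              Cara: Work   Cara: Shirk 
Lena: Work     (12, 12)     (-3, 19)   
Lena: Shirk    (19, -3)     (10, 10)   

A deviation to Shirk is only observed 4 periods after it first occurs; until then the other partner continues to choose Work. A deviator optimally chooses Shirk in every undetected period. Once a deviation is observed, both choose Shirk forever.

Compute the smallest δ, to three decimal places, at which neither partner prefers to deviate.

Deviating for the 4 undetected periods gains 19−12 = 7 per period over cooperation, then loses 12−10 = 2 per period forever once punishment starts.
Gain: 7(1 + δ + … + δ^3); loss: 2·δ^4/(1−δ).
No profitable deviation ⇔ 7(1−δ^4) ≤ 2·δ^4, i.e. δ^4 ≥ 7/(7+2) = 7/9.
Hence δ ≥ (7/9)^(1/4) ≈ 0.939.

0.939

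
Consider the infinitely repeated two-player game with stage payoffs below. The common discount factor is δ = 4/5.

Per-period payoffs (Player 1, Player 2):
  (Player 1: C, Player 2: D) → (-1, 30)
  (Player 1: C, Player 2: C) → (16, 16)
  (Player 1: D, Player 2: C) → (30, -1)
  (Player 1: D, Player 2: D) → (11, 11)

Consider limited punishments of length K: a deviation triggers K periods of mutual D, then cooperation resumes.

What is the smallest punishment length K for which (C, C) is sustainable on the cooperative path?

IC: δ(1−δ^K)/(1−δ) ≥ (30−16)/(16−11) = 14/5.
With δ = 4/5: need 1 − δ^K ≥ 14/5·(1−4/5)/(4/5), i.e. δ^K ≤ 0.3000.
Since (4/5)^5 = 0.3277 and (4/5)^6 = 0.2621, the smallest such K is 6.

6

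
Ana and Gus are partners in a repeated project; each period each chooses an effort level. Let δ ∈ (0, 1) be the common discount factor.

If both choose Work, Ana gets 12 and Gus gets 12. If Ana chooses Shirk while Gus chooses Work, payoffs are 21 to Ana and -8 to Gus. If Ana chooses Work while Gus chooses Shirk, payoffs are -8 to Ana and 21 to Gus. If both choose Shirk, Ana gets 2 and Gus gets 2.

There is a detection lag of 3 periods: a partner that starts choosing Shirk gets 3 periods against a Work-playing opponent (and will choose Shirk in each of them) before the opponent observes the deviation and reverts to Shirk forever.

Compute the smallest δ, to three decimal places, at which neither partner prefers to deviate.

0.780

A deviator earns 21 for 3 periods, then 2 forever; cooperating earns 12 forever. Multiplying the IC by (1−δ):
12 ≥ 21(1−δ^3) + 2δ^3, so 19·δ^3 ≥ 9 and δ^3 ≥ 9/19.
δ ≥ (9/19)^(1/3) ≈ 0.780.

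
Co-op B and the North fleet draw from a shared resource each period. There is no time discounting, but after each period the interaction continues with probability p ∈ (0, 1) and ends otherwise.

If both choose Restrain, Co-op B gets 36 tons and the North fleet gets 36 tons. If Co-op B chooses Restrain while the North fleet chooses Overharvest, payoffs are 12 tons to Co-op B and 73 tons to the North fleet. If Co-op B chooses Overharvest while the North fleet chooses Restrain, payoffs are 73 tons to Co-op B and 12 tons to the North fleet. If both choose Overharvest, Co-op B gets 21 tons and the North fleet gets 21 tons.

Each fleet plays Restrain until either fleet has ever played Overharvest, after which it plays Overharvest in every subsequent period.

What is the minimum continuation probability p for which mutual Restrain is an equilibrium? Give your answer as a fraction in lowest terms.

Expected cooperation value is 36 + p·36 + p²·36 + … = 36/(1−p); deviation gives 73 + p·21/(1−p).
36 ≥ 73(1−p) + 21p ⇒ 52p ≥ 37 ⇒ p ≥ 37/52.

37/52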